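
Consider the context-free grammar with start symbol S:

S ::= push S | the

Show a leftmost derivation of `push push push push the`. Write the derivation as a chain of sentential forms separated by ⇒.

S ⇒ push S ⇒ push push S ⇒ push push push S ⇒ push push push push S ⇒ push push push push the

S ⇒ push S   [S ::= push S]
push S ⇒ push push S   [S ::= push S]
push push S ⇒ push push push S   [S ::= push S]
push push push S ⇒ push push push push S   [S ::= push S]
push push push push S ⇒ push push push push the   [S ::= the]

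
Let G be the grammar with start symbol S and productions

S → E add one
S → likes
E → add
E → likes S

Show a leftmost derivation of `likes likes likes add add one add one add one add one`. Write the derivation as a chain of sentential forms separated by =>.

S => E add one => likes S add one => likes E add one add one => likes likes S add one add one => likes likes E add one add one add one => likes likes likes S add one add one add one => likes likes likes E add one add one add one add one => likes likes likes add add one add one add one add one

S => E add one   [S → E add one]
E add one => likes S add one   [E → likes S]
likes S add one => likes E add one add one   [S → E add one]
likes E add one add one => likes likes S add one add one   [E → likes S]
likes likes S add one add one => likes likes E add one add one add one   [S → E add one]
likes likes E add one add one add one => likes likes likes S add one add one add one   [E → likes S]
likes likes likes S add one add one add one => likes likes likes E add one add one add one add one   [S → E add one]
likes likes likes E add one add one add one add one => likes likes likes add add one add one add one add one   [E → add]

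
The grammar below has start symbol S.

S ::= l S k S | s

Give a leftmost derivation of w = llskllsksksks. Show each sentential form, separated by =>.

S=>lSkS=>llSkSkS=>llskSkS=>llsklSkSkS=>llskllSkSkSkS=>llskllskSkSkS=>llskllskskSkS=>llskllskskskS=>llskllsksksks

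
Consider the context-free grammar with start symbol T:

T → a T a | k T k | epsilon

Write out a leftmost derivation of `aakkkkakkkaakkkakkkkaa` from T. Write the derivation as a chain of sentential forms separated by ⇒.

T⇒aTa⇒aaTaa⇒aakTkaa⇒aakkTkkaa⇒aakkkTkkkaa⇒aakkkkTkkkkaa⇒aakkkkaTakkkkaa⇒aakkkkakTkakkkkaa⇒aakkkkakkTkkakkkkaa⇒aakkkkakkkTkkkakkkkaa⇒aakkkkakkkaTakkkakkkkaa⇒aakkkkakkkaakkkakkkkaa

T ⇒ aTa   [T → a T a]
aTa ⇒ aaTaa   [T → a T a]
aaTaa ⇒ aakTkaa   [T → k T k]
aakTkaa ⇒ aakkTkkaa   [T → k T k]
aakkTkkaa ⇒ aakkkTkkkaa   [T → k T k]
aakkkTkkkaa ⇒ aakkkkTkkkkaa   [T → k T k]
aakkkkTkkkkaa ⇒ aakkkkaTakkkkaa   [T → a T a]
aakkkkaTakkkkaa ⇒ aakkkkakTkakkkkaa   [T → k T k]
aakkkkakTkakkkkaa ⇒ aakkkkakkTkkakkkkaa   [T → k T k]
aakkkkakkTkkakkkkaa ⇒ aakkkkakkkTkkkakkkkaa   [T → k T k]
aakkkkakkkTkkkakkkkaa ⇒ aakkkkakkkaTakkkakkkkaa   [T → a T a]
aakkkkakkkaTakkkakkkkaa ⇒ aakkkkakkkaakkkakkkkaa   [T → epsilon]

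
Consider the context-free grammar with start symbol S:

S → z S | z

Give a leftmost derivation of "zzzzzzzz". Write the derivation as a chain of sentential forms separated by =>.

S => zS => zzS => zzzS => zzzzS => zzzzzS => zzzzzzS => zzzzzzzS => zzzzzzzz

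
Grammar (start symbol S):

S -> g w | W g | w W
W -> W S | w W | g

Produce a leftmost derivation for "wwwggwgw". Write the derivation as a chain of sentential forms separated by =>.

S => wW => wwW => wwwW => wwwWS => wwwWSS => wwwgSS => wwwggwS => wwwggwgw

S => wW   [S -> w W]
wW => wwW   [W -> w W]
wwW => wwwW   [W -> w W]
wwwW => wwwWS   [W -> W S]
wwwWS => wwwWSS   [W -> W S]
wwwWSS => wwwgSS   [W -> g]
wwwgSS => wwwggwS   [S -> g w]
wwwggwS => wwwggwgw   [S -> g w]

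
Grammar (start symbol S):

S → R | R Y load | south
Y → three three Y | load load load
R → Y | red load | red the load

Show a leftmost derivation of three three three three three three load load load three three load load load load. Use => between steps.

S => R Y load   [S → R Y load]
R Y load => Y Y load   [R → Y]
Y Y load => three three Y Y load   [Y → three three Y]
three three Y Y load => three three three three Y Y load   [Y → three three Y]
three three three three Y Y load => three three three three three three Y Y load   [Y → three three Y]
three three three three three three Y Y load => three three three three three three load load load Y load   [Y → load load load]
three three three three three three load load load Y load => three three three three three three load load load three three Y load   [Y → three three Y]
three three three three three three load load load three three Y load => three three three three three three load load load three three load load load load   [Y → load load load]

S => R Y load => Y Y load => three three Y Y load => three three three three Y Y load => three three three three three three Y Y load => three three three three three three load load load Y load => three three three three three three load load load three three Y load => three three three three three three load load load three three load load load load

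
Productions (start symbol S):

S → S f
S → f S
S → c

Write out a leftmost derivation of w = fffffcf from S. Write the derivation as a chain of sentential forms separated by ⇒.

S ⇒ fS   [S → f S]
fS ⇒ ffS   [S → f S]
ffS ⇒ fffS   [S → f S]
fffS ⇒ ffffS   [S → f S]
ffffS ⇒ fffffS   [S → f S]
fffffS ⇒ fffffSf   [S → S f]
fffffSf ⇒ fffffcf   [S → c]

S⇒fS⇒ffS⇒fffS⇒ffffS⇒fffffS⇒fffffSf⇒fffffcf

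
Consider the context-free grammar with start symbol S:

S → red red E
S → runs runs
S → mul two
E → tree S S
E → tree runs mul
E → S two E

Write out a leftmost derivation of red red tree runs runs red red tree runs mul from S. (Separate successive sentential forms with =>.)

S => red red E => red red tree S S => red red tree runs runs S => red red tree runs runs red red E => red red tree runs runs red red tree runs mul

S => red red E   [S → red red E]
red red E => red red tree S S   [E → tree S S]
red red tree S S => red red tree runs runs S   [S → runs runs]
red red tree runs runs S => red red tree runs runs red red E   [S → red red E]
red red tree runs runs red red E => red red tree runs runs red red tree runs mul   [E → tree runs mul]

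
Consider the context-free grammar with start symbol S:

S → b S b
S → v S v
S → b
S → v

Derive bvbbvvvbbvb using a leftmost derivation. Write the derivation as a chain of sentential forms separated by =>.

S => bSb   [S → b S b]
bSb => bvSvb   [S → v S v]
bvSvb => bvbSbvb   [S → b S b]
bvbSbvb => bvbbSbbvb   [S → b S b]
bvbbSbbvb => bvbbvSvbbvb   [S → v S v]
bvbbvSvbbvb => bvbbvvvbbvb   [S → v]

S => bSb => bvSvb => bvbSbvb => bvbbSbbvb => bvbbvSvbbvb => bvbbvvvbbvb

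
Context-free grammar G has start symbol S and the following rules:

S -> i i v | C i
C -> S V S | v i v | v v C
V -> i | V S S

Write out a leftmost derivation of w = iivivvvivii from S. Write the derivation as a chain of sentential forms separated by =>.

S => Ci => SVSi => iivVSi => iiviSi => iiviCii => iivivvCii => iivivvvivii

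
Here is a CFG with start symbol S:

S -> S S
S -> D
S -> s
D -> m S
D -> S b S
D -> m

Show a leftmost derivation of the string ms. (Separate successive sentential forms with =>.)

S=>D=>mS=>ms

S => D   [S -> D]
D => mS   [D -> m S]
mS => ms   [S -> s]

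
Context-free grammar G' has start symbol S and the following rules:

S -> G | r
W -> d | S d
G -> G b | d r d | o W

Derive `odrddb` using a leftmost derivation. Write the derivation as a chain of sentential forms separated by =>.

S => G => Gb => oWb => oSdb => oGdb => odrddb

S => G   [S -> G]
G => Gb   [G -> G b]
Gb => oWb   [G -> o W]
oWb => oSdb   [W -> S d]
oSdb => oGdb   [S -> G]
oGdb => odrddb   [G -> d r d]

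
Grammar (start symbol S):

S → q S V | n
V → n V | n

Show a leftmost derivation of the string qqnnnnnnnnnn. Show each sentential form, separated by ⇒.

S ⇒ qSV   [S → q S V]
qSV ⇒ qqSVV   [S → q S V]
qqSVV ⇒ qqnVV   [S → n]
qqnVV ⇒ qqnnVV   [V → n V]
qqnnVV ⇒ qqnnnVV   [V → n V]
qqnnnVV ⇒ qqnnnnVV   [V → n V]
qqnnnnVV ⇒ qqnnnnnV   [V → n]
qqnnnnnV ⇒ qqnnnnnnV   [V → n V]
qqnnnnnnV ⇒ qqnnnnnnnV   [V → n V]
qqnnnnnnnV ⇒ qqnnnnnnnnV   [V → n V]
qqnnnnnnnnV ⇒ qqnnnnnnnnnV   [V → n V]
qqnnnnnnnnnV ⇒ qqnnnnnnnnnn   [V → n]

S ⇒ qSV ⇒ qqSVV ⇒ qqnVV ⇒ qqnnVV ⇒ qqnnnVV ⇒ qqnnnnVV ⇒ qqnnnnnV ⇒ qqnnnnnnV ⇒ qqnnnnnnnV ⇒ qqnnnnnnnnV ⇒ qqnnnnnnnnnV ⇒ qqnnnnnnnnnn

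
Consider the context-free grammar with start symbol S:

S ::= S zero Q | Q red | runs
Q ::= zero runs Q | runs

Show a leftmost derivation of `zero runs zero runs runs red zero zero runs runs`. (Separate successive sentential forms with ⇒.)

S ⇒ S zero Q ⇒ Q red zero Q ⇒ zero runs Q red zero Q ⇒ zero runs zero runs Q red zero Q ⇒ zero runs zero runs runs red zero Q ⇒ zero runs zero runs runs red zero zero runs Q ⇒ zero runs zero runs runs red zero zero runs runs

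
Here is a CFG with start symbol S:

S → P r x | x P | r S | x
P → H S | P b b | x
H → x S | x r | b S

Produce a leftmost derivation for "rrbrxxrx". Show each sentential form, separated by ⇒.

S ⇒ rS ⇒ rrS ⇒ rrPrx ⇒ rrHSrx ⇒ rrbSSrx ⇒ rrbrSSrx ⇒ rrbrxSrx ⇒ rrbrxxrx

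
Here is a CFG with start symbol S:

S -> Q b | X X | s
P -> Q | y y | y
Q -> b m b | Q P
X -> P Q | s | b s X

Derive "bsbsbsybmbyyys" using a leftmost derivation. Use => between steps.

S => XX => bsXX => bsbsXX => bsbsbsXX => bsbsbsPQX => bsbsbsyQX => bsbsbsyQPX => bsbsbsyQPPX => bsbsbsyQPPPX => bsbsbsybmbPPPX => bsbsbsybmbyPPX => bsbsbsybmbyyPX => bsbsbsybmbyyyX => bsbsbsybmbyyys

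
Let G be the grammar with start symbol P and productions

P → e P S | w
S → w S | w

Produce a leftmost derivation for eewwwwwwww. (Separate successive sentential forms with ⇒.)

P ⇒ ePS ⇒ eePSS ⇒ eewSS ⇒ eewwSS ⇒ eewwwS ⇒ eewwwwS ⇒ eewwwwwS ⇒ eewwwwwwS ⇒ eewwwwwwwS ⇒ eewwwwwwww

P ⇒ ePS   [P → e P S]
ePS ⇒ eePSS   [P → e P S]
eePSS ⇒ eewSS   [P → w]
eewSS ⇒ eewwSS   [S → w S]
eewwSS ⇒ eewwwS   [S → w]
eewwwS ⇒ eewwwwS   [S → w S]
eewwwwS ⇒ eewwwwwS   [S → w S]
eewwwwwS ⇒ eewwwwwwS   [S → w S]
eewwwwwwS ⇒ eewwwwwwwS   [S → w S]
eewwwwwwwS ⇒ eewwwwwwww   [S → w]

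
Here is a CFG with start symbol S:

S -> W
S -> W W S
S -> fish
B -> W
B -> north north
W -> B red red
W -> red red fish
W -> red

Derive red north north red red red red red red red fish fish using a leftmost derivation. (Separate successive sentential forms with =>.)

S => W W S => red W S => red B red red S => red north north red red S => red north north red red W W S => red north north red red B red red W S => red north north red red W red red W S => red north north red red red red red W S => red north north red red red red red red red fish S => red north north red red red red red red red fish fish

S => W W S   [S -> W W S]
W W S => red W S   [W -> red]
red W S => red B red red S   [W -> B red red]
red B red red S => red north north red red S   [B -> north north]
red north north red red S => red north north red red W W S   [S -> W W S]
red north north red red W W S => red north north red red B red red W S   [W -> B red red]
red north north red red B red red W S => red north north red red W red red W S   [B -> W]
red north north red red W red red W S => red north north red red red red red W S   [W -> red]
red north north red red red red red W S => red north north red red red red red red red fish S   [W -> red red fish]
red north north red red red red red red red fish S => red north north red red red red red red red fish fish   [S -> fish]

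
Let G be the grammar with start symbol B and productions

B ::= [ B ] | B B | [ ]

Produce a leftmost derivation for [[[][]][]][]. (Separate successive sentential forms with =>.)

B => BB   [B ::= B B]
BB => [B]B   [B ::= [ B ]]
[B]B => [BB]B   [B ::= B B]
[BB]B => [[B]B]B   [B ::= [ B ]]
[[B]B]B => [[BB]B]B   [B ::= B B]
[[BB]B]B => [[[]B]B]B   [B ::= [ ]]
[[[]B]B]B => [[[][]]B]B   [B ::= [ ]]
[[[][]]B]B => [[[][]][]]B   [B ::= [ ]]
[[[][]][]]B => [[[][]][]][]   [B ::= [ ]]

B => BB => [B]B => [BB]B => [[B]B]B => [[BB]B]B => [[[]B]B]B => [[[][]]B]B => [[[][]][]]B => [[[][]][]][]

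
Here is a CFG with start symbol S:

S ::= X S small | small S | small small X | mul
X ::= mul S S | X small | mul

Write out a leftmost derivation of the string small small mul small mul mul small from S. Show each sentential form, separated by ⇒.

S ⇒ small small X ⇒ small small X small ⇒ small small mul S S small ⇒ small small mul small S S small ⇒ small small mul small mul S small ⇒ small small mul small mul mul small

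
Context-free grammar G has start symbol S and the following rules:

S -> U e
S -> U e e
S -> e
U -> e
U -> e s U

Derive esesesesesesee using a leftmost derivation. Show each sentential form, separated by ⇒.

S ⇒ Ue ⇒ esUe ⇒ esesUe ⇒ esesesUe ⇒ esesesesUe ⇒ esesesesesUe ⇒ esesesesesesUe ⇒ esesesesesesee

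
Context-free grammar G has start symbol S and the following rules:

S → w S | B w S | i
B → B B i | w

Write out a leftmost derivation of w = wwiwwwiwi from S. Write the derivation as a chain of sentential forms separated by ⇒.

S ⇒ BwS   [S → B w S]
BwS ⇒ BBiwS   [B → B B i]
BBiwS ⇒ wBiwS   [B → w]
wBiwS ⇒ wwiwS   [B → w]
wwiwS ⇒ wwiwBwS   [S → B w S]
wwiwBwS ⇒ wwiwBBiwS   [B → B B i]
wwiwBBiwS ⇒ wwiwwBiwS   [B → w]
wwiwwBiwS ⇒ wwiwwwiwS   [B → w]
wwiwwwiwS ⇒ wwiwwwiwi   [S → i]

S⇒BwS⇒BBiwS⇒wBiwS⇒wwiwS⇒wwiwBwS⇒wwiwBBiwS⇒wwiwwBiwS⇒wwiwwwiwS⇒wwiwwwiwi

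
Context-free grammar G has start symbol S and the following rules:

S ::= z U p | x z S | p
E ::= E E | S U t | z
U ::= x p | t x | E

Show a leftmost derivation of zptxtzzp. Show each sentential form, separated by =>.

S => zUp   [S ::= z U p]
zUp => zEp   [U ::= E]
zEp => zEEp   [E ::= E E]
zEEp => zEEEp   [E ::= E E]
zEEEp => zSUtEEp   [E ::= S U t]
zSUtEEp => zpUtEEp   [S ::= p]
zpUtEEp => zptxtEEp   [U ::= t x]
zptxtEEp => zptxtzEp   [E ::= z]
zptxtzEp => zptxtzzp   [E ::= z]

S => zUp => zEp => zEEp => zEEEp => zSUtEEp => zpUtEEp => zptxtEEp => zptxtzEp => zptxtzzp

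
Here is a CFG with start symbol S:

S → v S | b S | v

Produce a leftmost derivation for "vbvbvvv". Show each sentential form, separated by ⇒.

S ⇒ vS ⇒ vbS ⇒ vbvS ⇒ vbvbS ⇒ vbvbvS ⇒ vbvbvvS ⇒ vbvbvvv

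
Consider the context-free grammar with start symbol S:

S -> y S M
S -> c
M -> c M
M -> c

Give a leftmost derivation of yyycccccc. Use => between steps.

S => ySM => yySMM => yyySMMM => yyycMMM => yyyccMMM => yyycccMM => yyyccccMM => yyycccccM => yyycccccc

S => ySM   [S -> y S M]
ySM => yySMM   [S -> y S M]
yySMM => yyySMMM   [S -> y S M]
yyySMMM => yyycMMM   [S -> c]
yyycMMM => yyyccMMM   [M -> c M]
yyyccMMM => yyycccMM   [M -> c]
yyycccMM => yyyccccMM   [M -> c M]
yyyccccMM => yyycccccM   [M -> c]
yyycccccM => yyycccccc   [M -> c]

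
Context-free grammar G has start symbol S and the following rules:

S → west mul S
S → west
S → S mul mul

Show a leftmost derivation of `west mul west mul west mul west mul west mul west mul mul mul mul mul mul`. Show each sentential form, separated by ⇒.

S ⇒ west mul S ⇒ west mul west mul S ⇒ west mul west mul west mul S ⇒ west mul west mul west mul S mul mul ⇒ west mul west mul west mul S mul mul mul mul ⇒ west mul west mul west mul west mul S mul mul mul mul ⇒ west mul west mul west mul west mul S mul mul mul mul mul mul ⇒ west mul west mul west mul west mul west mul S mul mul mul mul mul mul ⇒ west mul west mul west mul west mul west mul west mul mul mul mul mul mul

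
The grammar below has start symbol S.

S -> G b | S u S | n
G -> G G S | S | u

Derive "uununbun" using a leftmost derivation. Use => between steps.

S => SuS   [S -> S u S]
SuS => GbuS   [S -> G b]
GbuS => GGSbuS   [G -> G G S]
GGSbuS => GGSGSbuS   [G -> G G S]
GGSGSbuS => uGSGSbuS   [G -> u]
uGSGSbuS => uuSGSbuS   [G -> u]
uuSGSbuS => uunGSbuS   [S -> n]
uunGSbuS => uunuSbuS   [G -> u]
uunuSbuS => uununbuS   [S -> n]
uununbuS => uununbun   [S -> n]

S => SuS => GbuS => GGSbuS => GGSGSbuS => uGSGSbuS => uuSGSbuS => uunGSbuS => uunuSbuS => uununbuS => uununbun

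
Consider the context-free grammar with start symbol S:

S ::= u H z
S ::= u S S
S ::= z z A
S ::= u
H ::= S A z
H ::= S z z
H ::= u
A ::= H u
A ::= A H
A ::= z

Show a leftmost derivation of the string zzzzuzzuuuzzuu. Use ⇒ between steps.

S ⇒ zzA ⇒ zzAH ⇒ zzHuH ⇒ zzSAzuH ⇒ zzzzAAzuH ⇒ zzzzAHAzuH ⇒ zzzzAHHAzuH ⇒ zzzzHuHHAzuH ⇒ zzzzSzzuHHAzuH ⇒ zzzzuzzuHHAzuH ⇒ zzzzuzzuuHAzuH ⇒ zzzzuzzuuuAzuH ⇒ zzzzuzzuuuzzuH ⇒ zzzzuzzuuuzzuu

S ⇒ zzA   [S ::= z z A]
zzA ⇒ zzAH   [A ::= A H]
zzAH ⇒ zzHuH   [A ::= H u]
zzHuH ⇒ zzSAzuH   [H ::= S A z]
zzSAzuH ⇒ zzzzAAzuH   [S ::= z z A]
zzzzAAzuH ⇒ zzzzAHAzuH   [A ::= A H]
zzzzAHAzuH ⇒ zzzzAHHAzuH   [A ::= A H]
zzzzAHHAzuH ⇒ zzzzHuHHAzuH   [A ::= H u]
zzzzHuHHAzuH ⇒ zzzzSzzuHHAzuH   [H ::= S z z]
zzzzSzzuHHAzuH ⇒ zzzzuzzuHHAzuH   [S ::= u]
zzzzuzzuHHAzuH ⇒ zzzzuzzuuHAzuH   [H ::= u]
zzzzuzzuuHAzuH ⇒ zzzzuzzuuuAzuH   [H ::= u]
zzzzuzzuuuAzuH ⇒ zzzzuzzuuuzzuH   [A ::= z]
zzzzuzzuuuzzuH ⇒ zzzzuzzuuuzzuu   [H ::= u]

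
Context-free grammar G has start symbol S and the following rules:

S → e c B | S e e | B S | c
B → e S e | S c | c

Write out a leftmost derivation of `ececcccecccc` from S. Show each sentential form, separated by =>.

S=>BS=>ScS=>ecBcS=>ecSccS=>ecBSccS=>eceSeSccS=>eceBSeSccS=>eceScSeSccS=>eceBScSeSccS=>ececScSeSccS=>ececccSeSccS=>ececccceSccS=>ececcccecccS=>ececcccecccc

S => BS   [S → B S]
BS => ScS   [B → S c]
ScS => ecBcS   [S → e c B]
ecBcS => ecSccS   [B → S c]
ecSccS => ecBSccS   [S → B S]
ecBSccS => eceSeSccS   [B → e S e]
eceSeSccS => eceBSeSccS   [S → B S]
eceBSeSccS => eceScSeSccS   [B → S c]
eceScSeSccS => eceBScSeSccS   [S → B S]
eceBScSeSccS => ececScSeSccS   [B → c]
ececScSeSccS => ececccSeSccS   [S → c]
ececccSeSccS => ececccceSccS   [S → c]
ececccceSccS => ececcccecccS   [S → c]
ececcccecccS => ececcccecccc   [S → c]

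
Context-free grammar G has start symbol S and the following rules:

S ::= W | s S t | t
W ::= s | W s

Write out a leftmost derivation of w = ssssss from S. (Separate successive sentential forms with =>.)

S=>W=>Ws=>Wss=>Wsss=>Wssss=>Wsssss=>ssssss

S => W   [S ::= W]
W => Ws   [W ::= W s]
Ws => Wss   [W ::= W s]
Wss => Wsss   [W ::= W s]
Wsss => Wssss   [W ::= W s]
Wssss => Wsssss   [W ::= W s]
Wsssss => ssssss   [W ::= s]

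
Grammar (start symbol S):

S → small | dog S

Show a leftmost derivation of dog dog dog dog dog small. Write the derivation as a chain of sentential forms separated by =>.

S => dog S   [S → dog S]
dog S => dog dog S   [S → dog S]
dog dog S => dog dog dog S   [S → dog S]
dog dog dog S => dog dog dog dog S   [S → dog S]
dog dog dog dog S => dog dog dog dog dog S   [S → dog S]
dog dog dog dog dog S => dog dog dog dog dog small   [S → small]

S => dog S => dog dog S => dog dog dog S => dog dog dog dog S => dog dog dog dog dog S => dog dog dog dog dog small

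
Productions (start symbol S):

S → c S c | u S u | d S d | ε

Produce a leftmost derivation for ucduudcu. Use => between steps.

S => uSu => ucScu => ucdSdcu => ucduSudcu => ucduudcu

S => uSu   [S → u S u]
uSu => ucScu   [S → c S c]
ucScu => ucdSdcu   [S → d S d]
ucdSdcu => ucduSudcu   [S → u S u]
ucduSudcu => ucduudcu   [S → ε]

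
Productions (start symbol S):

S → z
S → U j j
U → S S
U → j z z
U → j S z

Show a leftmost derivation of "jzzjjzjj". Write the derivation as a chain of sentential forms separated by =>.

S => Ujj   [S → U j j]
Ujj => SSjj   [U → S S]
SSjj => UjjSjj   [S → U j j]
UjjSjj => jzzjjSjj   [U → j z z]
jzzjjSjj => jzzjjzjj   [S → z]

S=>Ujj=>SSjj=>UjjSjj=>jzzjjSjj=>jzzjjzjj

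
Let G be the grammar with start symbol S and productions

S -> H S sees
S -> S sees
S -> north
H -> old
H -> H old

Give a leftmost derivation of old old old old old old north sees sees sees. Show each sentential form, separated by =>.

S => H S sees   [S -> H S sees]
H S sees => H old S sees   [H -> H old]
H old S sees => old old S sees   [H -> old]
old old S sees => old old H S sees sees   [S -> H S sees]
old old H S sees sees => old old old S sees sees   [H -> old]
old old old S sees sees => old old old H S sees sees sees   [S -> H S sees]
old old old H S sees sees sees => old old old H old S sees sees sees   [H -> H old]
old old old H old S sees sees sees => old old old H old old S sees sees sees   [H -> H old]
old old old H old old S sees sees sees => old old old old old old S sees sees sees   [H -> old]
old old old old old old S sees sees sees => old old old old old old north sees sees sees   [S -> north]

S => H S sees => H old S sees => old old S sees => old old H S sees sees => old old old S sees sees => old old old H S sees sees sees => old old old H old S sees sees sees => old old old H old old S sees sees sees => old old old old old old S sees sees sees => old old old old old old north sees sees sees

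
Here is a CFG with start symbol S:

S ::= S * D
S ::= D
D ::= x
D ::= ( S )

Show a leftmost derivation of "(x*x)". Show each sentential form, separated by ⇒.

S⇒D⇒(S)⇒(S*D)⇒(D*D)⇒(x*D)⇒(x*x)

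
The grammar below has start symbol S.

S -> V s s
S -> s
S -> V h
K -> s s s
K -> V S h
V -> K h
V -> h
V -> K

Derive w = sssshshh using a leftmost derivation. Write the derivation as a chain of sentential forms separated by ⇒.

S ⇒ Vh ⇒ Kh ⇒ VShh ⇒ KShh ⇒ VShShh ⇒ KShShh ⇒ sssShShh ⇒ sssshShh ⇒ sssshshh

S ⇒ Vh   [S -> V h]
Vh ⇒ Kh   [V -> K]
Kh ⇒ VShh   [K -> V S h]
VShh ⇒ KShh   [V -> K]
KShh ⇒ VShShh   [K -> V S h]
VShShh ⇒ KShShh   [V -> K]
KShShh ⇒ sssShShh   [K -> s s s]
sssShShh ⇒ sssshShh   [S -> s]
sssshShh ⇒ sssshshh   [S -> s]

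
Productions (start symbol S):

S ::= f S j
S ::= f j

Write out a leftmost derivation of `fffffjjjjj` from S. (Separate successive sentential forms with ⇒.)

S⇒fSj⇒ffSjj⇒fffSjjj⇒ffffSjjjj⇒fffffjjjjj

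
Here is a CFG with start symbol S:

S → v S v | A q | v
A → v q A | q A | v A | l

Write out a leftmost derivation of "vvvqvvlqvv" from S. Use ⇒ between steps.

S⇒vSv⇒vvSvv⇒vvAqvv⇒vvvAqvv⇒vvvqAqvv⇒vvvqvAqvv⇒vvvqvvAqvv⇒vvvqvvlqvv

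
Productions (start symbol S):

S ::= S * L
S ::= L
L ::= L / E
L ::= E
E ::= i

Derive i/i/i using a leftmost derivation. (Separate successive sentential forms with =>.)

S => L   [S ::= L]
L => L/E   [L ::= L / E]
L/E => L/E/E   [L ::= L / E]
L/E/E => E/E/E   [L ::= E]
E/E/E => i/E/E   [E ::= i]
i/E/E => i/i/E   [E ::= i]
i/i/E => i/i/i   [E ::= i]

S => L => L/E => L/E/E => E/E/E => i/E/E => i/i/E => i/i/i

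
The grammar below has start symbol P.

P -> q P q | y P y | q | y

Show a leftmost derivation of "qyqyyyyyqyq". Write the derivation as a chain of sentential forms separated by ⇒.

P⇒qPq⇒qyPyq⇒qyqPqyq⇒qyqyPyqyq⇒qyqyyPyyqyq⇒qyqyyyyyqyq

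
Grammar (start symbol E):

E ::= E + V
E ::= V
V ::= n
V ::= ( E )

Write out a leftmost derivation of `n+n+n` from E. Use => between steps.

E => E+V => E+V+V => V+V+V => n+V+V => n+n+V => n+n+n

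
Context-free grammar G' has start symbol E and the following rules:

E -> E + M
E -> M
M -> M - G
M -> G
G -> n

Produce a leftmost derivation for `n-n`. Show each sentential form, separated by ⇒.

E ⇒ M ⇒ M-G ⇒ G-G ⇒ n-G ⇒ n-n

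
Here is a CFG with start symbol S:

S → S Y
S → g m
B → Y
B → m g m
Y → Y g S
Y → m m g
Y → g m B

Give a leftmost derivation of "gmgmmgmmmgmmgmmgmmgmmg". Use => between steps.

S => SY => SYY => SYYY => SYYYY => SYYYYY => SYYYYYY => gmYYYYYY => gmgmBYYYYY => gmgmmgmYYYYY => gmgmmgmmmgYYYY => gmgmmgmmmgmmgYYY => gmgmmgmmmgmmgmmgYY => gmgmmgmmmgmmgmmgmmgY => gmgmmgmmmgmmgmmgmmgmmg

S => SY   [S → S Y]
SY => SYY   [S → S Y]
SYY => SYYY   [S → S Y]
SYYY => SYYYY   [S → S Y]
SYYYY => SYYYYY   [S → S Y]
SYYYYY => SYYYYYY   [S → S Y]
SYYYYYY => gmYYYYYY   [S → g m]
gmYYYYYY => gmgmBYYYYY   [Y → g m B]
gmgmBYYYYY => gmgmmgmYYYYY   [B → m g m]
gmgmmgmYYYYY => gmgmmgmmmgYYYY   [Y → m m g]
gmgmmgmmmgYYYY => gmgmmgmmmgmmgYYY   [Y → m m g]
gmgmmgmmmgmmgYYY => gmgmmgmmmgmmgmmgYY   [Y → m m g]
gmgmmgmmmgmmgmmgYY => gmgmmgmmmgmmgmmgmmgY   [Y → m m g]
gmgmmgmmmgmmgmmgmmgY => gmgmmgmmmgmmgmmgmmgmmg   [Y → m m g]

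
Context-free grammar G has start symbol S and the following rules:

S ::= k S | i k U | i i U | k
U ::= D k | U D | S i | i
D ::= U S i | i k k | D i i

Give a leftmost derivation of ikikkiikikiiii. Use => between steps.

S => ikU => ikSi => ikikUi => ikikSii => ikikkSii => ikikkiiUii => ikikkiiSiii => ikikkiikSiii => ikikkiikikUiii => ikikkiikikiiii

S => ikU   [S ::= i k U]
ikU => ikSi   [U ::= S i]
ikSi => ikikUi   [S ::= i k U]
ikikUi => ikikSii   [U ::= S i]
ikikSii => ikikkSii   [S ::= k S]
ikikkSii => ikikkiiUii   [S ::= i i U]
ikikkiiUii => ikikkiiSiii   [U ::= S i]
ikikkiiSiii => ikikkiikSiii   [S ::= k S]
ikikkiikSiii => ikikkiikikUiii   [S ::= i k U]
ikikkiikikUiii => ikikkiikikiiii   [U ::= i]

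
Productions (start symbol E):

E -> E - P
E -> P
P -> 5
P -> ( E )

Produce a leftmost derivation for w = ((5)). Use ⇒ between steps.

E ⇒ P ⇒ (E) ⇒ (P) ⇒ ((E)) ⇒ ((P)) ⇒ ((5))

E ⇒ P   [E -> P]
P ⇒ (E)   [P -> ( E )]
(E) ⇒ (P)   [E -> P]
(P) ⇒ ((E))   [P -> ( E )]
((E)) ⇒ ((P))   [E -> P]
((P)) ⇒ ((5))   [P -> 5]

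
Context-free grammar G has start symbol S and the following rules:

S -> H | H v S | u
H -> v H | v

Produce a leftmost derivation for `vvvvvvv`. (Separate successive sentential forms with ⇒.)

S ⇒ HvS ⇒ vHvS ⇒ vvvS ⇒ vvvH ⇒ vvvvH ⇒ vvvvvH ⇒ vvvvvvH ⇒ vvvvvvv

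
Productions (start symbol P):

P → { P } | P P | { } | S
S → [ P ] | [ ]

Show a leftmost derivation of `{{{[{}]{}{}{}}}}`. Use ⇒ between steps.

P ⇒ {P} ⇒ {{P}} ⇒ {{{P}}} ⇒ {{{PP}}} ⇒ {{{PPP}}} ⇒ {{{PPPP}}} ⇒ {{{SPPP}}} ⇒ {{{[P]PPP}}} ⇒ {{{[{}]PPP}}} ⇒ {{{[{}]{}PP}}} ⇒ {{{[{}]{}{}P}}} ⇒ {{{[{}]{}{}{}}}}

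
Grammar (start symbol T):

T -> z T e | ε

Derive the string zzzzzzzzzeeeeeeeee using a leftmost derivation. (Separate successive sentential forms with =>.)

T => zTe => zzTee => zzzTeee => zzzzTeeee => zzzzzTeeeee => zzzzzzTeeeeee => zzzzzzzTeeeeeee => zzzzzzzzTeeeeeeee => zzzzzzzzzTeeeeeeeee => zzzzzzzzzeeeeeeeee

T => zTe   [T -> z T e]
zTe => zzTee   [T -> z T e]
zzTee => zzzTeee   [T -> z T e]
zzzTeee => zzzzTeeee   [T -> z T e]
zzzzTeeee => zzzzzTeeeee   [T -> z T e]
zzzzzTeeeee => zzzzzzTeeeeee   [T -> z T e]
zzzzzzTeeeeee => zzzzzzzTeeeeeee   [T -> z T e]
zzzzzzzTeeeeeee => zzzzzzzzTeeeeeeee   [T -> z T e]
zzzzzzzzTeeeeeeee => zzzzzzzzzTeeeeeeeee   [T -> z T e]
zzzzzzzzzTeeeeeeeee => zzzzzzzzzeeeeeeeee   [T -> ε]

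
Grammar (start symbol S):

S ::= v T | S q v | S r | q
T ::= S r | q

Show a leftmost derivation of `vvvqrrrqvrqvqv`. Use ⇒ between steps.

S ⇒ Sqv ⇒ Sqvqv ⇒ Srqvqv ⇒ Sqvrqvqv ⇒ vTqvrqvqv ⇒ vSrqvrqvqv ⇒ vvTrqvrqvqv ⇒ vvSrrqvrqvqv ⇒ vvSrrrqvrqvqv ⇒ vvvTrrrqvrqvqv ⇒ vvvqrrrqvrqvqv

S ⇒ Sqv   [S ::= S q v]
Sqv ⇒ Sqvqv   [S ::= S q v]
Sqvqv ⇒ Srqvqv   [S ::= S r]
Srqvqv ⇒ Sqvrqvqv   [S ::= S q v]
Sqvrqvqv ⇒ vTqvrqvqv   [S ::= v T]
vTqvrqvqv ⇒ vSrqvrqvqv   [T ::= S r]
vSrqvrqvqv ⇒ vvTrqvrqvqv   [S ::= v T]
vvTrqvrqvqv ⇒ vvSrrqvrqvqv   [T ::= S r]
vvSrrqvrqvqv ⇒ vvSrrrqvrqvqv   [S ::= S r]
vvSrrrqvrqvqv ⇒ vvvTrrrqvrqvqv   [S ::= v T]
vvvTrrrqvrqvqv ⇒ vvvqrrrqvrqvqv   [T ::= q]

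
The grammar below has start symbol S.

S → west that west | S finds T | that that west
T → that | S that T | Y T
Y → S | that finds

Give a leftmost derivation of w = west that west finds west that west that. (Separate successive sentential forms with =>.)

S => S finds T   [S → S finds T]
S finds T => west that west finds T   [S → west that west]
west that west finds T => west that west finds Y T   [T → Y T]
west that west finds Y T => west that west finds S T   [Y → S]
west that west finds S T => west that west finds west that west T   [S → west that west]
west that west finds west that west T => west that west finds west that west that   [T → that]

S => S finds T => west that west finds T => west that west finds Y T => west that west finds S T => west that west finds west that west T => west that west finds west that west that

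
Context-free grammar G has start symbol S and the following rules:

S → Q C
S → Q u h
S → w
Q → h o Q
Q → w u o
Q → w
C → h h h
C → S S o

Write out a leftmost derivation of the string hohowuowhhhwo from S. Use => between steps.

S=>QC=>hoQC=>hohoQC=>hohowuoC=>hohowuoSSo=>hohowuoQCSo=>hohowuowCSo=>hohowuowhhhSo=>hohowuowhhhwo

S => QC   [S → Q C]
QC => hoQC   [Q → h o Q]
hoQC => hohoQC   [Q → h o Q]
hohoQC => hohowuoC   [Q → w u o]
hohowuoC => hohowuoSSo   [C → S S o]
hohowuoSSo => hohowuoQCSo   [S → Q C]
hohowuoQCSo => hohowuowCSo   [Q → w]
hohowuowCSo => hohowuowhhhSo   [C → h h h]
hohowuowhhhSo => hohowuowhhhwo   [S → w]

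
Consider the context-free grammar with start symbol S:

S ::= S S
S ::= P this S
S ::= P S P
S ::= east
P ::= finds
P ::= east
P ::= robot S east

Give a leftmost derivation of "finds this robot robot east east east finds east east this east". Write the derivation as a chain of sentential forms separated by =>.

S => P this S   [S ::= P this S]
P this S => finds this S   [P ::= finds]
finds this S => finds this P this S   [S ::= P this S]
finds this P this S => finds this robot S east this S   [P ::= robot S east]
finds this robot S east this S => finds this robot S S east this S   [S ::= S S]
finds this robot S S east this S => finds this robot P S P S east this S   [S ::= P S P]
finds this robot P S P S east this S => finds this robot robot S east S P S east this S   [P ::= robot S east]
finds this robot robot S east S P S east this S => finds this robot robot east east S P S east this S   [S ::= east]
finds this robot robot east east S P S east this S => finds this robot robot east east east P S east this S   [S ::= east]
finds this robot robot east east east P S east this S => finds this robot robot east east east finds S east this S   [P ::= finds]
finds this robot robot east east east finds S east this S => finds this robot robot east east east finds east east this S   [S ::= east]
finds this robot robot east east east finds east east this S => finds this robot robot east east east finds east east this east   [S ::= east]

S => P this S => finds this S => finds this P this S => finds this robot S east this S => finds this robot S S east this S => finds this robot P S P S east this S => finds this robot robot S east S P S east this S => finds this robot robot east east S P S east this S => finds this robot robot east east east P S east this S => finds this robot robot east east east finds S east this S => finds this robot robot east east east finds east east this S => finds this robot robot east east east finds east east this east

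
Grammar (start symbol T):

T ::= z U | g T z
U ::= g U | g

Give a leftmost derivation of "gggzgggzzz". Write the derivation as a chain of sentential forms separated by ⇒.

T ⇒ gTz   [T ::= g T z]
gTz ⇒ ggTzz   [T ::= g T z]
ggTzz ⇒ gggTzzz   [T ::= g T z]
gggTzzz ⇒ gggzUzzz   [T ::= z U]
gggzUzzz ⇒ gggzgUzzz   [U ::= g U]
gggzgUzzz ⇒ gggzggUzzz   [U ::= g U]
gggzggUzzz ⇒ gggzgggzzz   [U ::= g]

T ⇒ gTz ⇒ ggTzz ⇒ gggTzzz ⇒ gggzUzzz ⇒ gggzgUzzz ⇒ gggzggUzzz ⇒ gggzgggzzz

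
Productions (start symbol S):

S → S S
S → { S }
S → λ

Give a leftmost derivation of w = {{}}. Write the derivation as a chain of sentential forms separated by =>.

S => SS => SSS => SSSS => {S}SSS => {{S}}SSS => {{}}SSS => {{}}SS => {{}}S => {{}}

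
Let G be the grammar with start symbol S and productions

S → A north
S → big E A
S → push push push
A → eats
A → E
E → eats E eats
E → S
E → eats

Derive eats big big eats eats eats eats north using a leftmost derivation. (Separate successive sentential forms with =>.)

S => A north => E north => eats E eats north => eats S eats north => eats big E A eats north => eats big S A eats north => eats big big E A A eats north => eats big big eats A A eats north => eats big big eats eats A eats north => eats big big eats eats eats eats north

S => A north   [S → A north]
A north => E north   [A → E]
E north => eats E eats north   [E → eats E eats]
eats E eats north => eats S eats north   [E → S]
eats S eats north => eats big E A eats north   [S → big E A]
eats big E A eats north => eats big S A eats north   [E → S]
eats big S A eats north => eats big big E A A eats north   [S → big E A]
eats big big E A A eats north => eats big big eats A A eats north   [E → eats]
eats big big eats A A eats north => eats big big eats eats A eats north   [A → eats]
eats big big eats eats A eats north => eats big big eats eats eats eats north   [A → eats]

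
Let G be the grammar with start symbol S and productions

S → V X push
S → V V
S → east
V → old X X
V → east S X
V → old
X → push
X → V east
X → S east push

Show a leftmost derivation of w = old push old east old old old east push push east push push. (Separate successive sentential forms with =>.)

S => V X push   [S → V X push]
V X push => old X X X push   [V → old X X]
old X X X push => old push X X push   [X → push]
old push X X push => old push V east X push   [X → V east]
old push V east X push => old push old east X push   [V → old]
old push old east X push => old push old east S east push push   [X → S east push]
old push old east S east push push => old push old east V X push east push push   [S → V X push]
old push old east V X push east push push => old push old east old X push east push push   [V → old]
old push old east old X push east push push => old push old east old S east push push east push push   [X → S east push]
old push old east old S east push push east push push => old push old east old V V east push push east push push   [S → V V]
old push old east old V V east push push east push push => old push old east old old V east push push east push push   [V → old]
old push old east old old V east push push east push push => old push old east old old old east push push east push push   [V → old]

S => V X push => old X X X push => old push X X push => old push V east X push => old push old east X push => old push old east S east push push => old push old east V X push east push push => old push old east old X push east push push => old push old east old S east push push east push push => old push old east old V V east push push east push push => old push old east old old V east push push east push push => old push old east old old old east push push east push push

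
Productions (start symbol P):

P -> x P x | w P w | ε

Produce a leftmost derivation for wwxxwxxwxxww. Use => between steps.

P=>wPw=>wwPww=>wwxPxww=>wwxxPxxww=>wwxxwPwxxww=>wwxxwxPxwxxww=>wwxxwxxwxxww

P => wPw   [P -> w P w]
wPw => wwPww   [P -> w P w]
wwPww => wwxPxww   [P -> x P x]
wwxPxww => wwxxPxxww   [P -> x P x]
wwxxPxxww => wwxxwPwxxww   [P -> w P w]
wwxxwPwxxww => wwxxwxPxwxxww   [P -> x P x]
wwxxwxPxwxxww => wwxxwxxwxxww   [P -> ε]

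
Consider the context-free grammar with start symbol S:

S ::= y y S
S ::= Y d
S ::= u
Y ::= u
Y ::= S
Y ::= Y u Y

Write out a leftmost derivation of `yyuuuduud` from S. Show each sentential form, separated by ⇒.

S⇒Yd⇒YuYd⇒SuYd⇒yySuYd⇒yyYduYd⇒yyYuYduYd⇒yyuuYduYd⇒yyuuuduYd⇒yyuuuduud

S ⇒ Yd   [S ::= Y d]
Yd ⇒ YuYd   [Y ::= Y u Y]
YuYd ⇒ SuYd   [Y ::= S]
SuYd ⇒ yySuYd   [S ::= y y S]
yySuYd ⇒ yyYduYd   [S ::= Y d]
yyYduYd ⇒ yyYuYduYd   [Y ::= Y u Y]
yyYuYduYd ⇒ yyuuYduYd   [Y ::= u]
yyuuYduYd ⇒ yyuuuduYd   [Y ::= u]
yyuuuduYd ⇒ yyuuuduud   [Y ::= u]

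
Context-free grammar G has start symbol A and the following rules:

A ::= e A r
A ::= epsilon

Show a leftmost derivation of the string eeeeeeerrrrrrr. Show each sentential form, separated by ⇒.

A ⇒ eAr ⇒ eeArr ⇒ eeeArrr ⇒ eeeeArrrr ⇒ eeeeeArrrrr ⇒ eeeeeeArrrrrr ⇒ eeeeeeeArrrrrrr ⇒ eeeeeeerrrrrrr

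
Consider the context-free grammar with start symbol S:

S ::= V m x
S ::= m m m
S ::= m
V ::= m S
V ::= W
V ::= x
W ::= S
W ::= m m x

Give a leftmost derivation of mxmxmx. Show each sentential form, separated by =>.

S=>Vmx=>mSmx=>mVmxmx=>mxmxmx

S => Vmx   [S ::= V m x]
Vmx => mSmx   [V ::= m S]
mSmx => mVmxmx   [S ::= V m x]
mVmxmx => mxmxmx   [V ::= x]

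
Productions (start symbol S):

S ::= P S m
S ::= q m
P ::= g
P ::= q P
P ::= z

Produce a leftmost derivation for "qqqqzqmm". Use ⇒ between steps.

S⇒PSm⇒qPSm⇒qqPSm⇒qqqPSm⇒qqqqPSm⇒qqqqzSm⇒qqqqzqmm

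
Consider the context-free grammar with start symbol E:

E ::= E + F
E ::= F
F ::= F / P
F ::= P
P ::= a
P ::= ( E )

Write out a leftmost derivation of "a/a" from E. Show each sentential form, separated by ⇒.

E⇒F⇒F/P⇒P/P⇒a/P⇒a/a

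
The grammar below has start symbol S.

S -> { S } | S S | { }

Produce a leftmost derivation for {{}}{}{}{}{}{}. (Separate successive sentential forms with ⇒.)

S ⇒ SS ⇒ SSS ⇒ {S}SS ⇒ {{}}SS ⇒ {{}}SSS ⇒ {{}}SSSS ⇒ {{}}SSSSS ⇒ {{}}{}SSSS ⇒ {{}}{}{}SSS ⇒ {{}}{}{}{}SS ⇒ {{}}{}{}{}{}S ⇒ {{}}{}{}{}{}{}

S ⇒ SS   [S -> S S]
SS ⇒ SSS   [S -> S S]
SSS ⇒ {S}SS   [S -> { S }]
{S}SS ⇒ {{}}SS   [S -> { }]
{{}}SS ⇒ {{}}SSS   [S -> S S]
{{}}SSS ⇒ {{}}SSSS   [S -> S S]
{{}}SSSS ⇒ {{}}SSSSS   [S -> S S]
{{}}SSSSS ⇒ {{}}{}SSSS   [S -> { }]
{{}}{}SSSS ⇒ {{}}{}{}SSS   [S -> { }]
{{}}{}{}SSS ⇒ {{}}{}{}{}SS   [S -> { }]
{{}}{}{}{}SS ⇒ {{}}{}{}{}{}S   [S -> { }]
{{}}{}{}{}{}S ⇒ {{}}{}{}{}{}{}   [S -> { }]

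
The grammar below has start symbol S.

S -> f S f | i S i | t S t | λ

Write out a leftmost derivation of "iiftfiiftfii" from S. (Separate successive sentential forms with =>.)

S=>iSi=>iiSii=>iifSfii=>iiftStfii=>iiftfSftfii=>iiftfiSiftfii=>iiftfiiftfii

S => iSi   [S -> i S i]
iSi => iiSii   [S -> i S i]
iiSii => iifSfii   [S -> f S f]
iifSfii => iiftStfii   [S -> t S t]
iiftStfii => iiftfSftfii   [S -> f S f]
iiftfSftfii => iiftfiSiftfii   [S -> i S i]
iiftfiSiftfii => iiftfiiftfii   [S -> λ]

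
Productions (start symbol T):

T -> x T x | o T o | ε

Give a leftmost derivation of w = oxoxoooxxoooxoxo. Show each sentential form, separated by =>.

T => oTo => oxTxo => oxoToxo => oxoxTxoxo => oxoxoToxoxo => oxoxooTooxoxo => oxoxoooToooxoxo => oxoxoooxTxoooxoxo => oxoxoooxxoooxoxo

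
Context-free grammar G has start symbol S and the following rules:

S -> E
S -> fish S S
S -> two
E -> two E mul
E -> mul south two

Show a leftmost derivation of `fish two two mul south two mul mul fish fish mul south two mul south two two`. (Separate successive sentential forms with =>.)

S => fish S S => fish E S => fish two E mul S => fish two two E mul mul S => fish two two mul south two mul mul S => fish two two mul south two mul mul fish S S => fish two two mul south two mul mul fish fish S S S => fish two two mul south two mul mul fish fish E S S => fish two two mul south two mul mul fish fish mul south two S S => fish two two mul south two mul mul fish fish mul south two E S => fish two two mul south two mul mul fish fish mul south two mul south two S => fish two two mul south two mul mul fish fish mul south two mul south two two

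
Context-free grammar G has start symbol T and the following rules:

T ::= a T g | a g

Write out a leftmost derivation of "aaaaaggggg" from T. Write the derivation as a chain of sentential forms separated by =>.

T => aTg => aaTgg => aaaTggg => aaaaTgggg => aaaaaggggg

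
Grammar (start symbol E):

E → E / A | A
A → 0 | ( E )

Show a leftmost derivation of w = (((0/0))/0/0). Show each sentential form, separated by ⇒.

E ⇒ A ⇒ (E) ⇒ (E/A) ⇒ (E/A/A) ⇒ (A/A/A) ⇒ ((E)/A/A) ⇒ ((A)/A/A) ⇒ (((E))/A/A) ⇒ (((E/A))/A/A) ⇒ (((A/A))/A/A) ⇒ (((0/A))/A/A) ⇒ (((0/0))/A/A) ⇒ (((0/0))/0/A) ⇒ (((0/0))/0/0)

E ⇒ A   [E → A]
A ⇒ (E)   [A → ( E )]
(E) ⇒ (E/A)   [E → E / A]
(E/A) ⇒ (E/A/A)   [E → E / A]
(E/A/A) ⇒ (A/A/A)   [E → A]
(A/A/A) ⇒ ((E)/A/A)   [A → ( E )]
((E)/A/A) ⇒ ((A)/A/A)   [E → A]
((A)/A/A) ⇒ (((E))/A/A)   [A → ( E )]
(((E))/A/A) ⇒ (((E/A))/A/A)   [E → E / A]
(((E/A))/A/A) ⇒ (((A/A))/A/A)   [E → A]
(((A/A))/A/A) ⇒ (((0/A))/A/A)   [A → 0]
(((0/A))/A/A) ⇒ (((0/0))/A/A)   [A → 0]
(((0/0))/A/A) ⇒ (((0/0))/0/A)   [A → 0]
(((0/0))/0/A) ⇒ (((0/0))/0/0)   [A → 0]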